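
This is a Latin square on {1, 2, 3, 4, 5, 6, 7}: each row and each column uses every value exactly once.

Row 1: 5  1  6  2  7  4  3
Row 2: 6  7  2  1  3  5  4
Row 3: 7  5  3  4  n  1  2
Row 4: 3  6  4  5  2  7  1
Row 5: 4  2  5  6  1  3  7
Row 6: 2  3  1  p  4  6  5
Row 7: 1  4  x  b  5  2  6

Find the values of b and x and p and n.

b = 3, x = 7, p = 7, n = 6

At (row 6, col 4): row 6 already has {1, 2, 3, 4, 5, 6}, so the value is 7.
For row 7, column 3: column 3 already has {1, 2, 3, 4, 5, 6}; that leaves 7.
At (row 7, col 4): row 7 already has {1, 2, 4, 5, 6, 7}, so the value is 3.
For row 3, column 5: row 3 already has {1, 2, 3, 4, 5, 7}; that leaves 6.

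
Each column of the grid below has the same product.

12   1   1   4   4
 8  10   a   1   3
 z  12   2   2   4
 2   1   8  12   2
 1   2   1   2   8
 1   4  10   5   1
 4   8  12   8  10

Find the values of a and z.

Columns 2 and 4 each multiply to 7680, so every column has product 7680.
Column 3: 1×2×8×1×10×12 = 1920, so the missing entry is 7680 ÷ 1920 = 4.
Column 1: 12×8×2×1×1×4 = 768, so the missing entry is 7680 ÷ 768 = 10.

a = 4, z = 10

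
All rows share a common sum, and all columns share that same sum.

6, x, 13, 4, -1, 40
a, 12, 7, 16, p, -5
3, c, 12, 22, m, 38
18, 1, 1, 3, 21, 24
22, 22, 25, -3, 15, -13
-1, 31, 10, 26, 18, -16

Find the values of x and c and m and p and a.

x = 6, c = -4, m = -3, p = 18, a = 20

Rows 4 and 5 both sum to 68, so that's the common total.
The known cells in row 1 total 62, leaving 68 − 62 = 6 for the blank.
The known cells in column 2 total 72, leaving 68 − 72 = -4 for the blank.
The known cells in row 3 total 71, leaving 68 − 71 = -3 for the blank.
The known cells in column 5 total 50, leaving 68 − 50 = 18 for the blank.
The known cells in row 2 total 48, leaving 68 − 48 = 20 for the blank.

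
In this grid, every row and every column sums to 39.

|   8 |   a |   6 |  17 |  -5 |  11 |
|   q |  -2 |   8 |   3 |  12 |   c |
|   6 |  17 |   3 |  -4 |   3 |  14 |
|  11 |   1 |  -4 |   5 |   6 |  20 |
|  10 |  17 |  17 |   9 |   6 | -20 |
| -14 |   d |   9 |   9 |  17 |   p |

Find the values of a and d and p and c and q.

a = 2, d = 4, p = 14, c = 0, q = 18

Row 1: 8 + 6 + 17 − 5 + 11 = 37, so its missing entry is 39 − 37 = 2.
Column 2: 2 − 2 + 17 + 1 + 17 = 35, so its missing entry is 39 − 35 = 4.
Row 6: -14 + 4 + 9 + 9 + 17 = 25, so its missing entry is 39 − 25 = 14.
Column 6: 11 + 14 + 20 − 20 + 14 = 39, so its missing entry is 39 − 39 = 0.
Row 2: -2 + 8 + 3 + 12 + 0 = 21, so its missing entry is 39 − 21 = 18.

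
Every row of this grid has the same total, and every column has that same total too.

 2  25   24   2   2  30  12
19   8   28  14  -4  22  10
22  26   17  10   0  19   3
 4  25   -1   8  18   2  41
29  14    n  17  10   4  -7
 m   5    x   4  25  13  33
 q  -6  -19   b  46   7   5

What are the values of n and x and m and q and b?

n = 30, x = 18, m = -1, q = 22, b = 42

Rows 1 and 2 both sum to 97, so that's the common total.
Row 5: 29 + 14 + 17 + 10 + 4 − 7 = 67, so its missing entry is 97 − 67 = 30.
Column 4: 2 + 14 + 10 + 8 + 17 + 4 = 55, so its missing entry is 97 − 55 = 42.
Row 7: -6 − 19 + 42 + 46 + 7 + 5 = 75, so its missing entry is 97 − 75 = 22.
Column 1: 2 + 19 + 22 + 4 + 29 + 22 = 98, so its missing entry is 97 − 98 = -1.
Row 6: -1 + 5 + 4 + 25 + 13 + 33 = 79, so its missing entry is 97 − 79 = 18.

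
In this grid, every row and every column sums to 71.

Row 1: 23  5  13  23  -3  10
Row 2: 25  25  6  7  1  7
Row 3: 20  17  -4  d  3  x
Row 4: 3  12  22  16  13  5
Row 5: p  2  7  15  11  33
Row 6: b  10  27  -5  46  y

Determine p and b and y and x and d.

p = 3, b = -3, y = -4, x = 20, d = 15

Row 5 has 2 + 7 + 15 + 11 + 33 = 68; the blank must be 71 − 68 = 3.
Column 4 has 23 + 7 + 16 + 15 − 5 = 56; the blank must be 71 − 56 = 15.
Column 1 has 23 + 25 + 20 + 3 + 3 = 74; the blank must be 71 − 74 = -3.
Row 6 has -3 + 10 + 27 − 5 + 46 = 75; the blank must be 71 − 75 = -4.
Row 3 has 20 + 17 − 4 + 15 + 3 = 51; the blank must be 71 − 51 = 20.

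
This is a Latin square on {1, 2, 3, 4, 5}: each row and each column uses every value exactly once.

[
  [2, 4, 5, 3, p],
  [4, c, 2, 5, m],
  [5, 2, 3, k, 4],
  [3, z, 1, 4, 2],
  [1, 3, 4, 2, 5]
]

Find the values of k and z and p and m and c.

At (row 1, col 5): row 1 already has {2, 3, 4, 5}, so the value is 1.
At (row 4, col 2): row 4 already has {1, 2, 3, 4}, so the value is 5.
Cell (2,2): column 2 already has {2, 3, 4, 5} → 1.
For row 2, column 5: row 2 already has {1, 2, 4, 5}; that leaves 3.
For row 3, column 4: row 3 already has {2, 3, 4, 5}; that leaves 1.

k = 1, z = 5, p = 1, m = 3, c = 1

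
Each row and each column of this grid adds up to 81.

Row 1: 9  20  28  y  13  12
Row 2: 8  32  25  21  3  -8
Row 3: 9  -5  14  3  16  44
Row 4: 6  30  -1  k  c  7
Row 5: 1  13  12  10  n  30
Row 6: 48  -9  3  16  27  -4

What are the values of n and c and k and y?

n = 15, c = 7, k = 32, y = -1

Row 5 has 1 + 13 + 12 + 10 + 30 = 66; the blank must be 81 − 66 = 15.
Column 5 has 13 + 3 + 16 + 15 + 27 = 74; the blank must be 81 − 74 = 7.
Row 4 has 6 + 30 − 1 + 7 + 7 = 49; the blank must be 81 − 49 = 32.
Row 1 has 9 + 20 + 28 + 13 + 12 = 82; the blank must be 81 − 82 = -1.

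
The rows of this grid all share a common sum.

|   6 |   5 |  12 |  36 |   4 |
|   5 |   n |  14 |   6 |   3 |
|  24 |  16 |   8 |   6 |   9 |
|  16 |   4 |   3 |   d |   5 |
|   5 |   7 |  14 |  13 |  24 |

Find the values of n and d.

n = 35, d = 35

The complete rows each total 63.
Row 2 is missing 63 − 28 = 35 (since 5 + 14 + 6 + 3 = 28).
Row 4 is missing 63 − 28 = 35 (since 16 + 4 + 3 + 5 = 28).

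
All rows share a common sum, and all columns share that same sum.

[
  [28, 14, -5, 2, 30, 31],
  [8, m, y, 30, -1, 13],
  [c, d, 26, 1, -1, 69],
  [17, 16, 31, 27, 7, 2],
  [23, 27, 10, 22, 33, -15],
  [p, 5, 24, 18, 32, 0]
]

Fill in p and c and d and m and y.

p = 21, c = 3, d = 2, m = 36, y = 14

Rows 1 and 4 both sum to 100, so that's the common total.
Column 3 has -5 + 26 + 31 + 10 + 24 = 86; the blank must be 100 − 86 = 14.
Row 2 has 8 + 14 + 30 − 1 + 13 = 64; the blank must be 100 − 64 = 36.
Column 2 has 14 + 36 + 16 + 27 + 5 = 98; the blank must be 100 − 98 = 2.
Row 3 has 2 + 26 + 1 − 1 + 69 = 97; the blank must be 100 − 97 = 3.
Row 6 has 5 + 24 + 18 + 32 + 0 = 79; the blank must be 100 − 79 = 21.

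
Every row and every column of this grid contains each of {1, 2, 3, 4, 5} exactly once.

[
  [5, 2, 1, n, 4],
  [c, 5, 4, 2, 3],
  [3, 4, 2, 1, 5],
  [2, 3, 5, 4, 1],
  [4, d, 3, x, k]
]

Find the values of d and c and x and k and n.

For row 5, column 5: column 5 already has {1, 3, 4, 5}; that leaves 2.
Cell (1,4): row 1 already has {1, 2, 4, 5} → 3.
For row 5, column 4: column 4 already has {1, 2, 3, 4}; that leaves 5.
For row 2, column 1: row 2 already has {2, 3, 4, 5}; that leaves 1.
Cell (5,2): row 5 already has {2, 3, 4, 5} → 1.

d = 1, c = 1, x = 5, k = 2, n = 3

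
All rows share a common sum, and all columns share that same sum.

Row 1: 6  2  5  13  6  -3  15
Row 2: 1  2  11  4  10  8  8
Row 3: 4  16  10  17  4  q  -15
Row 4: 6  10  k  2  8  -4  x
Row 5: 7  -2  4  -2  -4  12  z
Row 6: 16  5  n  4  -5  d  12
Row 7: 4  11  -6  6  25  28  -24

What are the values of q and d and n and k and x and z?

q = 8, d = -5, n = 17, k = 3, x = 19, z = 29

Rows 1 and 2 both sum to 44, so that's the common total.
The known cells in row 5 total 15, leaving 44 − 15 = 29 for the blank.
The known cells in column 7 total 25, leaving 44 − 25 = 19 for the blank.
The known cells in row 4 total 41, leaving 44 − 41 = 3 for the blank.
The known cells in row 3 total 36, leaving 44 − 36 = 8 for the blank.
The known cells in column 6 total 49, leaving 44 − 49 = -5 for the blank.
The known cells in row 6 total 27, leaving 44 − 27 = 17 for the blank.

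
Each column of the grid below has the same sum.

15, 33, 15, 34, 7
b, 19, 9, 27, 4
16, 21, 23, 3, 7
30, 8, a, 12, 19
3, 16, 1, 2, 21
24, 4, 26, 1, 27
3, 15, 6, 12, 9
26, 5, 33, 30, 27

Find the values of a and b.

a = 8, b = 4

Columns 2 and 5 both add up to 121, so every column sums to 121.
Column 3: 15 + 9 + 23 + 1 + 26 + 6 + 33 = 113, so the missing entry is 121 − 113 = 8.
Column 1: 15 + 16 + 30 + 3 + 24 + 3 + 26 = 117, so the missing entry is 121 − 117 = 4.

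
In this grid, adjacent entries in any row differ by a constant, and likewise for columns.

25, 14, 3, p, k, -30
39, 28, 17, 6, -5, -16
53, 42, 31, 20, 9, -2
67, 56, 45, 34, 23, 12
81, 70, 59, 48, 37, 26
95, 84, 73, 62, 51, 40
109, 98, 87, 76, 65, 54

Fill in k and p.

k = -19, p = -8

Along each row the entries change by -11 per step; down each column they change by 14.
Row 1: from 25 at column 1, stepping by -11 to column 5 gives -19.
Row 1: from 25 at column 1, stepping by -11 to column 4 gives -8.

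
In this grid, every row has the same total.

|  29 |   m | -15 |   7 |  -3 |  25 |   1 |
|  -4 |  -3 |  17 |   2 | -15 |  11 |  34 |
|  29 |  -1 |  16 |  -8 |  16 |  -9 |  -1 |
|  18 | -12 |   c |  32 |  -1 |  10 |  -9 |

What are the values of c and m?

c = 4, m = -2

Rows 2 and 3 both add up to 42, so every row sums to 42.
Row 4: 18 − 12 + 32 − 1 + 10 − 9 = 38, so the missing entry is 42 − 38 = 4.
Row 1: 29 − 15 + 7 − 3 + 25 + 1 = 44, so the missing entry is 42 − 44 = -2.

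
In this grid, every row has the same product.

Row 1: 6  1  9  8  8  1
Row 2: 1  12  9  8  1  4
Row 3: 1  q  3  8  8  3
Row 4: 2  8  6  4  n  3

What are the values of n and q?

n = 3, q = 6

Rows 1 and 2 each multiply to 3456, so every row has product 3456.
Row 4: 2×8×6×4×3 = 1152, so the missing entry is 3456 ÷ 1152 = 3.
Row 3: 1×3×8×8×3 = 576, so the missing entry is 3456 ÷ 576 = 6.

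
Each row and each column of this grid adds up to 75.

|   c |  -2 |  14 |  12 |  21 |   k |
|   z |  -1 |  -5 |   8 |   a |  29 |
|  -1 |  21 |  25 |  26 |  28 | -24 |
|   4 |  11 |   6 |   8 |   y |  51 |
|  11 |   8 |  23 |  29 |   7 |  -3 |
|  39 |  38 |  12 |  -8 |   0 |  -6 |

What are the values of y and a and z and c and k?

Row 4: 4 + 11 + 6 + 8 + 51 = 80, so its missing entry is 75 − 80 = -5.
Column 5: 21 + 28 − 5 + 7 + 0 = 51, so its missing entry is 75 − 51 = 24.
Column 6: 29 − 24 + 51 − 3 − 6 = 47, so its missing entry is 75 − 47 = 28.
Row 1: -2 + 14 + 12 + 21 + 28 = 73, so its missing entry is 75 − 73 = 2.
Row 2: -1 − 5 + 8 + 24 + 29 = 55, so its missing entry is 75 − 55 = 20.

y = -5, a = 24, z = 20, c = 2, k = 28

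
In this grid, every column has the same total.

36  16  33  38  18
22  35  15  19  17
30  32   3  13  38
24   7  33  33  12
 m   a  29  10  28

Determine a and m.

a = 23, m = 1

Columns 3 and 4 both add up to 113, so every column sums to 113.
Column 2: 16 + 35 + 32 + 7 = 90, so the missing entry is 113 − 90 = 23.
Column 1: 36 + 22 + 30 + 24 = 112, so the missing entry is 113 − 112 = 1.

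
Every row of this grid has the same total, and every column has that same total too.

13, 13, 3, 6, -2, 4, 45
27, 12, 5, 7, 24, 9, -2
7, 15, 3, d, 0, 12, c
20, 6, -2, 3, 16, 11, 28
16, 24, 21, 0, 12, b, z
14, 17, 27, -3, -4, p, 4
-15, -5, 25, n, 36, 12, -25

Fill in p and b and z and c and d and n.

p = 27, b = 7, z = 2, c = 30, d = 15, n = 54

Rows 1 and 2 both sum to 82, so that's the common total.
The known cells in row 6 total 55, leaving 82 − 55 = 27 for the blank.
The known cells in column 6 total 75, leaving 82 − 75 = 7 for the blank.
The known cells in row 5 total 80, leaving 82 − 80 = 2 for the blank.
The known cells in column 7 total 52, leaving 82 − 52 = 30 for the blank.
The known cells in row 3 total 67, leaving 82 − 67 = 15 for the blank.
The known cells in row 7 total 28, leaving 82 − 28 = 54 for the blank.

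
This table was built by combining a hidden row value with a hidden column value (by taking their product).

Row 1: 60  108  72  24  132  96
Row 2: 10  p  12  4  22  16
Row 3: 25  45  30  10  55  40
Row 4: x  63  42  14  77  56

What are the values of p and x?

p = 18, x = 35

Each row is a constant multiple of every other row — this is a multiplication table with the headers hidden.
Row 2 is 4/24 = 1/6 times row 1, so its entry in column 2 is 108 × 1/6 = 18.
Row 4 is 14/24 = 7/12 times row 1, so its entry in column 1 is 60 × 7/12 = 35.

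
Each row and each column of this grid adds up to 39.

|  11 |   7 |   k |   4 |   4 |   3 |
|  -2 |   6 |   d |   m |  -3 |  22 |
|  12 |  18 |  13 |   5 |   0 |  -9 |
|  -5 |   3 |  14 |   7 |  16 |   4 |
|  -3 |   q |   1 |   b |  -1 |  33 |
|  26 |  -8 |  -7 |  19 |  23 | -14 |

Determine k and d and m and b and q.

k = 10, d = 8, m = 8, b = -4, q = 13

Column 2 has 7 + 6 + 18 + 3 − 8 = 26; the blank must be 39 − 26 = 13.
Row 5 has -3 + 13 + 1 − 1 + 33 = 43; the blank must be 39 − 43 = -4.
Row 1 has 11 + 7 + 4 + 4 + 3 = 29; the blank must be 39 − 29 = 10.
Column 3 has 10 + 13 + 14 + 1 − 7 = 31; the blank must be 39 − 31 = 8.
Row 2 has -2 + 6 + 8 − 3 + 22 = 31; the blank must be 39 − 31 = 8.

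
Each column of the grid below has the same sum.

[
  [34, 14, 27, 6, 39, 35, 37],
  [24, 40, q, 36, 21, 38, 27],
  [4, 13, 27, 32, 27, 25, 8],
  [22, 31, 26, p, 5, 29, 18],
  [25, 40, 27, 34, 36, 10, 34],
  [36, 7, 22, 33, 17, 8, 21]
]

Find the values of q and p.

q = 16, p = 4

The complete columns each total 145.
Column 3 is missing 145 − 129 = 16 (since 27 + 27 + 26 + 27 + 22 = 129).
Column 4 is missing 145 − 141 = 4 (since 6 + 36 + 32 + 34 + 33 = 141).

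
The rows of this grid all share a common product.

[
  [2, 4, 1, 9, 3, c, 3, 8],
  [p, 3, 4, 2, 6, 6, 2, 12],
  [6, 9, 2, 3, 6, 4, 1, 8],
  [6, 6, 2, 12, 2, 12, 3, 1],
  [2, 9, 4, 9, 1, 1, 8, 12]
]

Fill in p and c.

p = 3, c = 12

Rows 3 and 5 each multiply to 62208, so every row has product 62208.
Row 2: 3×4×2×6×6×2×12 = 20736, so the missing entry is 62208 ÷ 20736 = 3.
Row 1: 2×4×1×9×3×3×8 = 5184, so the missing entry is 62208 ÷ 5184 = 12.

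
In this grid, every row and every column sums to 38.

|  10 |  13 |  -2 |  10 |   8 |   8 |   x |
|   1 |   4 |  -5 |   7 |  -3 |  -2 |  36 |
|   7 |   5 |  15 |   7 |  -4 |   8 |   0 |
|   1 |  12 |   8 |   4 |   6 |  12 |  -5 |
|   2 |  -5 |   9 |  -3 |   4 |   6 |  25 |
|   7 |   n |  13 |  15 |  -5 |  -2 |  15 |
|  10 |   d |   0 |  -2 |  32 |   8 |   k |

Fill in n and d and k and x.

Row 6: 7 + 13 + 15 − 5 − 2 + 15 = 43, so its missing entry is 38 − 43 = -5.
Column 2: 13 + 4 + 5 + 12 − 5 − 5 = 24, so its missing entry is 38 − 24 = 14.
Row 7: 10 + 14 + 0 − 2 + 32 + 8 = 62, so its missing entry is 38 − 62 = -24.
Row 1: 10 + 13 − 2 + 10 + 8 + 8 = 47, so its missing entry is 38 − 47 = -9.

n = -5, d = 14, k = -24, x = -9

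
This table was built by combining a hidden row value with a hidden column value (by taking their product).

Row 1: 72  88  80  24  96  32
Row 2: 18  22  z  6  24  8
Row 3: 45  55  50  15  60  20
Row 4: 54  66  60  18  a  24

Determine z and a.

Each row is a constant multiple of every other row — this is a multiplication table with the headers hidden.
Row 2 is 18/72 = 1/4 times row 1, so its entry in column 3 is 80 × 1/4 = 20.
Row 4 is 54/72 = 3/4 times row 1, so its entry in column 5 is 96 × 3/4 = 72.

z = 20, a = 72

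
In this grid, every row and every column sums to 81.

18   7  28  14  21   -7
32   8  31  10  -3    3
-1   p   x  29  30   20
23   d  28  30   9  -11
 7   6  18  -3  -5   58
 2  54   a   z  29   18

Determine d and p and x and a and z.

The known cells in row 4 total 79, leaving 81 − 79 = 2 for the blank.
The known cells in column 2 total 77, leaving 81 − 77 = 4 for the blank.
The known cells in row 3 total 82, leaving 81 − 82 = -1 for the blank.
The known cells in column 4 total 80, leaving 81 − 80 = 1 for the blank.
The known cells in row 6 total 104, leaving 81 − 104 = -23 for the blank.

d = 2, p = 4, x = -1, a = -23, z = 1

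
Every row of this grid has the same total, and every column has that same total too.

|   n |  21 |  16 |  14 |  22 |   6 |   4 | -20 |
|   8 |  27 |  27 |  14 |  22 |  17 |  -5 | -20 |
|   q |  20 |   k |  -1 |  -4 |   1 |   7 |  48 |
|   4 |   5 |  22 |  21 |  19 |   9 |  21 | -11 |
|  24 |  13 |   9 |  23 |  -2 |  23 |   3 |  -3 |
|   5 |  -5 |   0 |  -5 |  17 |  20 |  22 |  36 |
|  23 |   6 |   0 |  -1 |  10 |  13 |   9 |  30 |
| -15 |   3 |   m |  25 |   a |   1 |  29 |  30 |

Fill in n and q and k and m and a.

n = 27, q = 14, k = 5, m = 11, a = 6

Rows 2 and 4 both sum to 90, so that's the common total.
Column 5: 22 + 22 − 4 + 19 − 2 + 17 + 10 = 84, so its missing entry is 90 − 84 = 6.
Row 1: 21 + 16 + 14 + 22 + 6 + 4 − 20 = 63, so its missing entry is 90 − 63 = 27.
Column 1: 27 + 8 + 4 + 24 + 5 + 23 − 15 = 76, so its missing entry is 90 − 76 = 14.
Row 8: -15 + 3 + 25 + 6 + 1 + 29 + 30 = 79, so its missing entry is 90 − 79 = 11.
Row 3: 14 + 20 − 1 − 4 + 1 + 7 + 48 = 85, so its missing entry is 90 − 85 = 5.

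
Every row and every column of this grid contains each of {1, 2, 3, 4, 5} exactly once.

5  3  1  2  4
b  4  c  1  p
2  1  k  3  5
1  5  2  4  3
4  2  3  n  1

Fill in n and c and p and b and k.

n = 5, c = 5, p = 2, b = 3, k = 4

At (row 5, col 4): row 5 already has {1, 2, 3, 4}, so the value is 5.
For row 2, column 5: column 5 already has {1, 3, 4, 5}; that leaves 2.
At (row 3, col 3): row 3 already has {1, 2, 3, 5}, so the value is 4.
Cell (2,3): column 3 already has {1, 2, 3, 4} → 5.
Cell (2,1): row 2 already has {1, 2, 4, 5} → 3.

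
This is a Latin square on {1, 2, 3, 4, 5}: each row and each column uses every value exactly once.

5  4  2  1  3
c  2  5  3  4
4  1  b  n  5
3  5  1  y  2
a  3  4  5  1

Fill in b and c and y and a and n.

b = 3, c = 1, y = 4, a = 2, n = 2

At (row 5, col 1): row 5 already has {1, 3, 4, 5}, so the value is 2.
Cell (4,4): row 4 already has {1, 2, 3, 5} → 4.
Cell (3,4): column 4 already has {1, 3, 4, 5} → 2.
Cell (3,3): row 3 already has {1, 2, 4, 5} → 3.
For row 2, column 1: row 2 already has {2, 3, 4, 5}; that leaves 1.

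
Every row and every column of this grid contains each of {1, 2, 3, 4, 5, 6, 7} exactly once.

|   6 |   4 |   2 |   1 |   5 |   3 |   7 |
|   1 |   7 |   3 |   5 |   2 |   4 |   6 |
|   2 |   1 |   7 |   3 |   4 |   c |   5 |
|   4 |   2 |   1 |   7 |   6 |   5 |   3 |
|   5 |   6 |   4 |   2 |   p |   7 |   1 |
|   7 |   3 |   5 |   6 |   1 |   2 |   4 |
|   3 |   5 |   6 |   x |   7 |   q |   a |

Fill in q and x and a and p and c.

q = 1, x = 4, a = 2, p = 3, c = 6

At (row 5, col 5): row 5 already has {1, 2, 4, 5, 6, 7}, so the value is 3.
Cell (7,4): column 4 already has {1, 2, 3, 5, 6, 7} → 4.
For row 7, column 7: column 7 already has {1, 3, 4, 5, 6, 7}; that leaves 2.
Cell (7,6): row 7 already has {2, 3, 4, 5, 6, 7} → 1.
Cell (3,6): row 3 already has {1, 2, 3, 4, 5, 7} → 6.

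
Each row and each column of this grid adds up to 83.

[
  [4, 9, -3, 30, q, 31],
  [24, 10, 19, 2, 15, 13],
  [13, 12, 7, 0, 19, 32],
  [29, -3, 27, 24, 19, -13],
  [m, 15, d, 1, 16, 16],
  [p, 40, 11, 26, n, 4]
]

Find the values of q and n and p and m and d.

The known cells in row 1 total 71, leaving 83 − 71 = 12 for the blank.
The known cells in column 5 total 81, leaving 83 − 81 = 2 for the blank.
The known cells in column 3 total 61, leaving 83 − 61 = 22 for the blank.
The known cells in row 5 total 70, leaving 83 − 70 = 13 for the blank.
The known cells in row 6 total 83, leaving 83 − 83 = 0 for the blank.

q = 12, n = 2, p = 0, m = 13, d = 22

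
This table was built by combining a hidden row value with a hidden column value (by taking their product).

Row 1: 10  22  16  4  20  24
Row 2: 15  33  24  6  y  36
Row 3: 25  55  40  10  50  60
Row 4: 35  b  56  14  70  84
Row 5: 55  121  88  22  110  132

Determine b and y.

b = 77, y = 30

Each row is a constant multiple of every other row — this is a multiplication table with the headers hidden.
Row 4 is 56/16 = 7/2 times row 1, so its entry in column 2 is 22 × 7/2 = 77.
Row 2 is 24/16 = 3/2 times row 1, so its entry in column 5 is 20 × 3/2 = 30.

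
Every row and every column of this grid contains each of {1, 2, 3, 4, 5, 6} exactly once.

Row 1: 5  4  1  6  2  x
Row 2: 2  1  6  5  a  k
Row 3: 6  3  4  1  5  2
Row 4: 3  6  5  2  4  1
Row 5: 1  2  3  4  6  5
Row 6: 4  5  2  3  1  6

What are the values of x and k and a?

x = 3, k = 4, a = 3

At (row 1, col 6): row 1 already has {1, 2, 4, 5, 6}, so the value is 3.
Cell (2,5): column 5 already has {1, 2, 4, 5, 6} → 3.
At (row 2, col 6): row 2 already has {1, 2, 3, 5, 6}, so the value is 4.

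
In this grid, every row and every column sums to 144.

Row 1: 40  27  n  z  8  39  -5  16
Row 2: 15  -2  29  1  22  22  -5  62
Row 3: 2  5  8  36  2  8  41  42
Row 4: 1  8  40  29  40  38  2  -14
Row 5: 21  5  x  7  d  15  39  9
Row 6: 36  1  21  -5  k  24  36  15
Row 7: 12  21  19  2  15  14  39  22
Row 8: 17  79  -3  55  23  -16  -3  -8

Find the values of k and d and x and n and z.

Row 6 has 36 + 1 + 21 − 5 + 24 + 36 + 15 = 128; the blank must be 144 − 128 = 16.
Column 5 has 8 + 22 + 2 + 40 + 16 + 15 + 23 = 126; the blank must be 144 − 126 = 18.
Column 4 has 1 + 36 + 29 + 7 − 5 + 2 + 55 = 125; the blank must be 144 − 125 = 19.
Row 5 has 21 + 5 + 7 + 18 + 15 + 39 + 9 = 114; the blank must be 144 − 114 = 30.
Row 1 has 40 + 27 + 19 + 8 + 39 − 5 + 16 = 144; the blank must be 144 − 144 = 0.

k = 16, d = 18, x = 30, n = 0, z = 19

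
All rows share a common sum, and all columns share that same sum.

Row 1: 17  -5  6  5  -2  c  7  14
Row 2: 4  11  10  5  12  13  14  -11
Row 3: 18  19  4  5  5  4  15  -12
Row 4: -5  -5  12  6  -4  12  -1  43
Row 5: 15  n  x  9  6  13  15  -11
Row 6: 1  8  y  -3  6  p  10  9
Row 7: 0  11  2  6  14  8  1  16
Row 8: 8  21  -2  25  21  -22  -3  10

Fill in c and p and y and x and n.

Rows 2 and 3 both sum to 58, so that's the common total.
Row 1: 17 − 5 + 6 + 5 − 2 + 7 + 14 = 42, so its missing entry is 58 − 42 = 16.
Column 6: 16 + 13 + 4 + 12 + 13 + 8 − 22 = 44, so its missing entry is 58 − 44 = 14.
Column 2: -5 + 11 + 19 − 5 + 8 + 11 + 21 = 60, so its missing entry is 58 − 60 = -2.
Row 5: 15 − 2 + 9 + 6 + 13 + 15 − 11 = 45, so its missing entry is 58 − 45 = 13.
Row 6: 1 + 8 − 3 + 6 + 14 + 10 + 9 = 45, so its missing entry is 58 − 45 = 13.

c = 16, p = 14, y = 13, x = 13, n = -2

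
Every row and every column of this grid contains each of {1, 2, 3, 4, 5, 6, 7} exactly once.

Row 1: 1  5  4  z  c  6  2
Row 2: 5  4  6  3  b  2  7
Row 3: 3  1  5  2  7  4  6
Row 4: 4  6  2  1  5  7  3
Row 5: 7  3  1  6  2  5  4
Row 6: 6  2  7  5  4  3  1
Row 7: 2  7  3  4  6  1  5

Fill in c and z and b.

c = 3, z = 7, b = 1

For row 1, column 4: column 4 already has {1, 2, 3, 4, 5, 6}; that leaves 7.
For row 1, column 5: row 1 already has {1, 2, 4, 5, 6, 7}; that leaves 3.
At (row 2, col 5): row 2 already has {2, 3, 4, 5, 6, 7}, so the value is 1.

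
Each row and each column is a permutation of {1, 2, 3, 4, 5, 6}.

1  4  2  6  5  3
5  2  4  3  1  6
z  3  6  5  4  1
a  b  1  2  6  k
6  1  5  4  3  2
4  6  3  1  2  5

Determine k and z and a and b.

k = 4, z = 2, a = 3, b = 5

At (row 4, col 2): column 2 already has {1, 2, 3, 4, 6}, so the value is 5.
Cell (3,1): row 3 already has {1, 3, 4, 5, 6} → 2.
Cell (4,6): column 6 already has {1, 2, 3, 5, 6} → 4.
At (row 4, col 1): row 4 already has {1, 2, 4, 5, 6}, so the value is 3.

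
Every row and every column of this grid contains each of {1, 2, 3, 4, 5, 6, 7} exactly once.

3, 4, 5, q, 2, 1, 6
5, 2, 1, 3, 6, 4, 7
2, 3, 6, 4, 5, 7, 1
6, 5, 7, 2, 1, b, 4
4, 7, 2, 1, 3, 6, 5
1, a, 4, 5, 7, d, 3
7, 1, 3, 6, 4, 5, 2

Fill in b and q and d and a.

b = 3, q = 7, d = 2, a = 6

For row 6, column 2: column 2 already has {1, 2, 3, 4, 5, 7}; that leaves 6.
Cell (6,6): row 6 already has {1, 3, 4, 5, 6, 7} → 2.
For row 4, column 6: row 4 already has {1, 2, 4, 5, 6, 7}; that leaves 3.
Cell (1,4): row 1 already has {1, 2, 3, 4, 5, 6} → 7.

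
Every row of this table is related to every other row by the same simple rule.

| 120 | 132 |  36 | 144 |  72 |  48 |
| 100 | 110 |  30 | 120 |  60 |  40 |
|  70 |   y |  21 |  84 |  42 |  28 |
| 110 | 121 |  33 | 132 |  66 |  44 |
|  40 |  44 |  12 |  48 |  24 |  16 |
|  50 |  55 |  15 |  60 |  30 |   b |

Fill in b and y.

Each row is a constant multiple of every other row — this is a multiplication table with the headers hidden.
Row 6 is 60/144 = 5/12 times row 1, so its entry in column 6 is 48 × 5/12 = 20.
Row 3 is 84/144 = 7/12 times row 1, so its entry in column 2 is 132 × 7/12 = 77.

b = 20, y = 77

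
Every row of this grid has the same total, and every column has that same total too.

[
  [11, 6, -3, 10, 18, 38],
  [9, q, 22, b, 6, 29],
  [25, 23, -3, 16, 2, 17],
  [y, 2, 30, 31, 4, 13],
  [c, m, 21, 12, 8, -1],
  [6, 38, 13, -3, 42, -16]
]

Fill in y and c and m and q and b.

y = 0, c = 29, m = 11, q = 0, b = 14

Rows 1 and 3 both sum to 80, so that's the common total.
Row 4 has 2 + 30 + 31 + 4 + 13 = 80; the blank must be 80 − 80 = 0.
Column 1 has 11 + 9 + 25 + 0 + 6 = 51; the blank must be 80 − 51 = 29.
Row 5 has 29 + 21 + 12 + 8 − 1 = 69; the blank must be 80 − 69 = 11.
Column 2 has 6 + 23 + 2 + 11 + 38 = 80; the blank must be 80 − 80 = 0.
Row 2 has 9 + 0 + 22 + 6 + 29 = 66; the blank must be 80 − 66 = 14.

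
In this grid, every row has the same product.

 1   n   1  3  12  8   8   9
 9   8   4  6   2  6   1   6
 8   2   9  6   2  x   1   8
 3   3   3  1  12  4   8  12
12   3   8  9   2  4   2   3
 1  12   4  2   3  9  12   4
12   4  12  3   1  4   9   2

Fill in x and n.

Rows 5 and 7 each multiply to 124416, so every row has product 124416.
Row 3: 8×2×9×6×2×1×8 = 13824, so the missing entry is 124416 ÷ 13824 = 9.
Row 1: 1×1×3×12×8×8×9 = 20736, so the missing entry is 124416 ÷ 20736 = 6.

x = 9, n = 6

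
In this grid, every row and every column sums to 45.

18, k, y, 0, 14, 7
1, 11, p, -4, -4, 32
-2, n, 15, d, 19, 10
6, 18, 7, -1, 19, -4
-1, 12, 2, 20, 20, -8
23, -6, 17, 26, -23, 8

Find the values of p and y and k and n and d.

p = 9, y = -5, k = 11, n = -1, d = 4

Row 2 has 1 + 11 − 4 − 4 + 32 = 36; the blank must be 45 − 36 = 9.
Column 4 has 0 − 4 − 1 + 20 + 26 = 41; the blank must be 45 − 41 = 4.
Row 3 has -2 + 15 + 4 + 19 + 10 = 46; the blank must be 45 − 46 = -1.
Column 2 has 11 − 1 + 18 + 12 − 6 = 34; the blank must be 45 − 34 = 11.
Row 1 has 18 + 11 + 0 + 14 + 7 = 50; the blank must be 45 − 50 = -5.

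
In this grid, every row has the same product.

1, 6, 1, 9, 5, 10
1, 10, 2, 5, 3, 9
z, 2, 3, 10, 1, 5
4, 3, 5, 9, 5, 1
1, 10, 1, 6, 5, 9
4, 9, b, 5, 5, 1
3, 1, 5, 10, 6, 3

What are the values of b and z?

b = 3, z = 9

Rows 1 and 5 each multiply to 2700, so every row has product 2700.
Row 6: 4×9×5×5×1 = 900, so the missing entry is 2700 ÷ 900 = 3.
Row 3: 2×3×10×1×5 = 300, so the missing entry is 2700 ÷ 300 = 9.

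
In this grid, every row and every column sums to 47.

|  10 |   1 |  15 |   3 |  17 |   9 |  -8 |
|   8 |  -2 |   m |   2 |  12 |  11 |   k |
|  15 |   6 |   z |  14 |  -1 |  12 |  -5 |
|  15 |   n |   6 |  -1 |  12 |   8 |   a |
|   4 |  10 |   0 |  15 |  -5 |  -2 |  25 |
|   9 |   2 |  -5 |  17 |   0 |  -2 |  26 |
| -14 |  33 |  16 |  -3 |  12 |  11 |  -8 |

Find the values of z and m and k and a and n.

Row 3: 15 + 6 + 14 − 1 + 12 − 5 = 41, so its missing entry is 47 − 41 = 6.
Column 3: 15 + 6 + 6 + 0 − 5 + 16 = 38, so its missing entry is 47 − 38 = 9.
Column 2: 1 − 2 + 6 + 10 + 2 + 33 = 50, so its missing entry is 47 − 50 = -3.
Row 4: 15 − 3 + 6 − 1 + 12 + 8 = 37, so its missing entry is 47 − 37 = 10.
Row 2: 8 − 2 + 9 + 2 + 12 + 11 = 40, so its missing entry is 47 − 40 = 7.

z = 6, m = 9, k = 7, a = 10, n = -3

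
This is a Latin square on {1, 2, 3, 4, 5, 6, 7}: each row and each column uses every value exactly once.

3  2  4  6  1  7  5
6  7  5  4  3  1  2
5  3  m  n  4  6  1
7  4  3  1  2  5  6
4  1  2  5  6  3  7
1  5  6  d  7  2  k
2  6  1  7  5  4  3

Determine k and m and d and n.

Cell (6,7): column 7 already has {1, 2, 3, 5, 6, 7} → 4.
At (row 6, col 4): row 6 already has {1, 2, 4, 5, 6, 7}, so the value is 3.
Cell (3,4): column 4 already has {1, 3, 4, 5, 6, 7} → 2.
Cell (3,3): row 3 already has {1, 2, 3, 4, 5, 6} → 7.

k = 4, m = 7, d = 3, n = 2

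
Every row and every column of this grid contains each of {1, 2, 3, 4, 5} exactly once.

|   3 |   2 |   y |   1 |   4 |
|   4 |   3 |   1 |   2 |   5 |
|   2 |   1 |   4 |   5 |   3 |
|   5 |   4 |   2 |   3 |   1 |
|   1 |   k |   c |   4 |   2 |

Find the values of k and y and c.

k = 5, y = 5, c = 3

For row 1, column 3: row 1 already has {1, 2, 3, 4}; that leaves 5.
Cell (5,2): column 2 already has {1, 2, 3, 4} → 5.
At (row 5, col 3): row 5 already has {1, 2, 4, 5}, so the value is 3.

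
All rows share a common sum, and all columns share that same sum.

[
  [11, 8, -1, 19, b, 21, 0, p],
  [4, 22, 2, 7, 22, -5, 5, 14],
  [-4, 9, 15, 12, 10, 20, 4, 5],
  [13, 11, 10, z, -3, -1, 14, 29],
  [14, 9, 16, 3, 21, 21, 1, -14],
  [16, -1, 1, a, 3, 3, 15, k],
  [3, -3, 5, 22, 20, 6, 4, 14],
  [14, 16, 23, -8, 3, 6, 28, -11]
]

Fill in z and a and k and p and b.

Rows 2 and 3 both sum to 71, so that's the common total.
The known cells in column 5 total 76, leaving 71 − 76 = -5 for the blank.
The known cells in row 1 total 53, leaving 71 − 53 = 18 for the blank.
The known cells in column 8 total 55, leaving 71 − 55 = 16 for the blank.
The known cells in row 4 total 73, leaving 71 − 73 = -2 for the blank.
The known cells in row 6 total 53, leaving 71 − 53 = 18 for the blank.

z = -2, a = 18, k = 16, p = 18, b = -5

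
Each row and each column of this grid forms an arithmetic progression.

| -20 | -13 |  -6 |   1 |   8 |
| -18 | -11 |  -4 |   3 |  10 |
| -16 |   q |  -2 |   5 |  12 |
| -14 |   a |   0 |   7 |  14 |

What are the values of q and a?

Along each row the entries change by 7 per step; down each column they change by 2.
Row 3: from -16 at column 1, stepping by 7 to column 2 gives -9.
Row 4: from -14 at column 1, stepping by 7 to column 2 gives -7.

q = -9, a = -7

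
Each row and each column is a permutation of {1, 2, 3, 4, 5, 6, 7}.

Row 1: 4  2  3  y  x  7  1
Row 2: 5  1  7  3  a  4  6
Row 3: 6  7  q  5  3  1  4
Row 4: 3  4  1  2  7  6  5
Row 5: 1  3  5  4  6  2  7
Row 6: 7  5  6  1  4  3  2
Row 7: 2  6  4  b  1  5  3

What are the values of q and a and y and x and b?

Cell (2,5): row 2 already has {1, 3, 4, 5, 6, 7} → 2.
For row 1, column 5: column 5 already has {1, 2, 3, 4, 6, 7}; that leaves 5.
Cell (1,4): row 1 already has {1, 2, 3, 4, 5, 7} → 6.
For row 3, column 3: row 3 already has {1, 3, 4, 5, 6, 7}; that leaves 2.
At (row 7, col 4): row 7 already has {1, 2, 3, 4, 5, 6}, so the value is 7.

q = 2, a = 2, y = 6, x = 5, b = 7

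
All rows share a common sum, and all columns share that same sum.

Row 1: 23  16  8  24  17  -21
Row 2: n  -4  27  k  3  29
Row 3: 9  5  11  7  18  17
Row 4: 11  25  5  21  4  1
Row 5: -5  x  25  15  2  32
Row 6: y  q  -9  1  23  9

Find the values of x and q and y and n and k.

Rows 1 and 3 both sum to 67, so that's the common total.
The known cells in row 5 total 69, leaving 67 − 69 = -2 for the blank.
The known cells in column 2 total 40, leaving 67 − 40 = 27 for the blank.
The known cells in row 6 total 51, leaving 67 − 51 = 16 for the blank.
The known cells in column 1 total 54, leaving 67 − 54 = 13 for the blank.
The known cells in row 2 total 68, leaving 67 − 68 = -1 for the blank.

x = -2, q = 27, y = 16, n = 13, k = -1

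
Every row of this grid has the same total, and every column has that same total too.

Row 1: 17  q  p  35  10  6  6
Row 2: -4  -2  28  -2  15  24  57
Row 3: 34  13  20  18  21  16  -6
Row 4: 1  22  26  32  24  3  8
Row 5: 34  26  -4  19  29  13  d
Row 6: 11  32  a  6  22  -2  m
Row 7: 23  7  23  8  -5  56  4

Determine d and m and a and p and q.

Rows 2 and 3 both sum to 116, so that's the common total.
Column 2 has -2 + 13 + 22 + 26 + 32 + 7 = 98; the blank must be 116 − 98 = 18.
Row 5 has 34 + 26 − 4 + 19 + 29 + 13 = 117; the blank must be 116 − 117 = -1.
Row 1 has 17 + 18 + 35 + 10 + 6 + 6 = 92; the blank must be 116 − 92 = 24.
Column 7 has 6 + 57 − 6 + 8 − 1 + 4 = 68; the blank must be 116 − 68 = 48.
Row 6 has 11 + 32 + 6 + 22 − 2 + 48 = 117; the blank must be 116 − 117 = -1.

d = -1, m = 48, a = -1, p = 24, q = 18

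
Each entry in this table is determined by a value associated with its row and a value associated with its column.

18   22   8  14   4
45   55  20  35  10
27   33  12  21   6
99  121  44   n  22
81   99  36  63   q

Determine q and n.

q = 18, n = 77

Each row is a constant multiple of every other row — this is a multiplication table with the headers hidden.
Row 5 is 81/18 = 9/2 times row 1, so its entry in column 5 is 4 × 9/2 = 18.
Row 4 is 99/18 = 11/2 times row 1, so its entry in column 4 is 14 × 11/2 = 77.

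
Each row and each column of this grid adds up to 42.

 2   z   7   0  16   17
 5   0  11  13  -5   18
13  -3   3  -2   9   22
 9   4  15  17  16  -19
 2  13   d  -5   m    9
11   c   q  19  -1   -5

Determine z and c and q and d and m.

Row 1: 2 + 7 + 0 + 16 + 17 = 42, so its missing entry is 42 − 42 = 0.
Column 5: 16 − 5 + 9 + 16 − 1 = 35, so its missing entry is 42 − 35 = 7.
Column 2: 0 + 0 − 3 + 4 + 13 = 14, so its missing entry is 42 − 14 = 28.
Row 5: 2 + 13 − 5 + 7 + 9 = 26, so its missing entry is 42 − 26 = 16.
Row 6: 11 + 28 + 19 − 1 − 5 = 52, so its missing entry is 42 − 52 = -10.

z = 0, c = 28, q = -10, d = 16, m = 7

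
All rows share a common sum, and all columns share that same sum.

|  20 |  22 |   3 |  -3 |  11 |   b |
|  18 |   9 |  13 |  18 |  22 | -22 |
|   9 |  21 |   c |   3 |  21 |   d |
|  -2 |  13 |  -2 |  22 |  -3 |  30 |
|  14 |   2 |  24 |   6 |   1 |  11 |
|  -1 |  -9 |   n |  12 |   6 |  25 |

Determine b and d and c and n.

b = 5, d = 9, c = -5, n = 25

Rows 2 and 4 both sum to 58, so that's the common total.
Row 6 has -1 − 9 + 12 + 6 + 25 = 33; the blank must be 58 − 33 = 25.
Row 1 has 20 + 22 + 3 − 3 + 11 = 53; the blank must be 58 − 53 = 5.
Column 6 has 5 − 22 + 30 + 11 + 25 = 49; the blank must be 58 − 49 = 9.
Row 3 has 9 + 21 + 3 + 21 + 9 = 63; the blank must be 58 − 63 = -5.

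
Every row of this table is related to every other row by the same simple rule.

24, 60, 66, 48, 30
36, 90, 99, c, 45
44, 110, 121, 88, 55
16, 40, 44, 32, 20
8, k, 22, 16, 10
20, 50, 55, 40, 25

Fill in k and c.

Each row is a constant multiple of every other row — this is a multiplication table with the headers hidden.
Row 5 is 8/24 = 1/3 times row 1, so its entry in column 2 is 60 × 1/3 = 20.
Row 2 is 36/24 = 3/2 times row 1, so its entry in column 4 is 48 × 3/2 = 72.

k = 20, c = 72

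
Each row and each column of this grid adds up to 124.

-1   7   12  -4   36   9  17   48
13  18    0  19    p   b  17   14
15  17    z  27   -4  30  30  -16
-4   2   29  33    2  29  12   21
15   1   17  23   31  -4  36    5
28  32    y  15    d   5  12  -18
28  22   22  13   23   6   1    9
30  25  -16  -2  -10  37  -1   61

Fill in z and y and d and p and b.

The known cells in column 6 total 112, leaving 124 − 112 = 12 for the blank.
The known cells in row 2 total 93, leaving 124 − 93 = 31 for the blank.
The known cells in column 5 total 109, leaving 124 − 109 = 15 for the blank.
The known cells in row 3 total 99, leaving 124 − 99 = 25 for the blank.
The known cells in row 6 total 89, leaving 124 − 89 = 35 for the blank.

z = 25, y = 35, d = 15, p = 31, b = 12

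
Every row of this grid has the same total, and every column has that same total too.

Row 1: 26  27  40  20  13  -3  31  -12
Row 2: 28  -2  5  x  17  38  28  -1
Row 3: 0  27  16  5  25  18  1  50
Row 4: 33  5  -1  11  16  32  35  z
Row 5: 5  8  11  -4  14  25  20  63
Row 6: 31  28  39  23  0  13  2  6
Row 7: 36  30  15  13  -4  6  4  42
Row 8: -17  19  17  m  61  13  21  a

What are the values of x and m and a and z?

x = 29, m = 45, a = -17, z = 11

Rows 1 and 3 both sum to 142, so that's the common total.
Row 4: 33 + 5 − 1 + 11 + 16 + 32 + 35 = 131, so its missing entry is 142 − 131 = 11.
Row 2: 28 − 2 + 5 + 17 + 38 + 28 − 1 = 113, so its missing entry is 142 − 113 = 29.
Column 8: -12 − 1 + 50 + 11 + 63 + 6 + 42 = 159, so its missing entry is 142 − 159 = -17.
Row 8: -17 + 19 + 17 + 61 + 13 + 21 − 17 = 97, so its missing entry is 142 − 97 = 45.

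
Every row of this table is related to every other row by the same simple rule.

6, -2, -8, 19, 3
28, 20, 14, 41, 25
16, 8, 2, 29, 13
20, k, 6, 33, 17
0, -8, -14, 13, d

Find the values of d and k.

d = -3, k = 12

The difference between any two rows is the same in every column — this is an addition table with the headers hidden.
Row 5 minus row 1 is 13 − 19 = -6, so its entry in column 5 is 3 + (-6) = -3.
Row 4 minus row 1 is 33 − 19 = 14, so its entry in column 2 is -2 + 14 = 12.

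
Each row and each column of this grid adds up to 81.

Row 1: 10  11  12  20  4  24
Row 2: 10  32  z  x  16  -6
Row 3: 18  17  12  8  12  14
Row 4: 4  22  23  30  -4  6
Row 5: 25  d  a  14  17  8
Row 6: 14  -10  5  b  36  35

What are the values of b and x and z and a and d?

The known cells in column 2 total 72, leaving 81 − 72 = 9 for the blank.
The known cells in row 5 total 73, leaving 81 − 73 = 8 for the blank.
The known cells in column 3 total 60, leaving 81 − 60 = 21 for the blank.
The known cells in row 6 total 80, leaving 81 − 80 = 1 for the blank.
The known cells in row 2 total 73, leaving 81 − 73 = 8 for the blank.

b = 1, x = 8, z = 21, a = 8, d = 9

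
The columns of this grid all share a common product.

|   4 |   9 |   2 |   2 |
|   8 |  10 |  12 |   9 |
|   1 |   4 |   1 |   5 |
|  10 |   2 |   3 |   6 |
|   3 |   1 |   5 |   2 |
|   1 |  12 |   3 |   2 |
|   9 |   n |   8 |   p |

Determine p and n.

Columns 1 and 3 each multiply to 8640, so every column has product 8640.
Column 4: 2×9×5×6×2×2 = 2160, so the missing entry is 8640 ÷ 2160 = 4.
Column 2: 9×10×4×2×1×12 = 8640, so the missing entry is 8640 ÷ 8640 = 1.

p = 4, n = 1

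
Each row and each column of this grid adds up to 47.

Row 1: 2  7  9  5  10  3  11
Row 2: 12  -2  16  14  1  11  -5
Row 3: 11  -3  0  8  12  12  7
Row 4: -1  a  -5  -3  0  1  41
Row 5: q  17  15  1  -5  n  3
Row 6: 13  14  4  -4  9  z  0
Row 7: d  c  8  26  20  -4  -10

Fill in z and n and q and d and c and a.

The known cells in row 6 total 36, leaving 47 − 36 = 11 for the blank.
The known cells in row 4 total 33, leaving 47 − 33 = 14 for the blank.
The known cells in column 2 total 47, leaving 47 − 47 = 0 for the blank.
The known cells in column 6 total 34, leaving 47 − 34 = 13 for the blank.
The known cells in row 5 total 44, leaving 47 − 44 = 3 for the blank.
The known cells in row 7 total 40, leaving 47 − 40 = 7 for the blank.

z = 11, n = 13, q = 3, d = 7, c = 0, a = 14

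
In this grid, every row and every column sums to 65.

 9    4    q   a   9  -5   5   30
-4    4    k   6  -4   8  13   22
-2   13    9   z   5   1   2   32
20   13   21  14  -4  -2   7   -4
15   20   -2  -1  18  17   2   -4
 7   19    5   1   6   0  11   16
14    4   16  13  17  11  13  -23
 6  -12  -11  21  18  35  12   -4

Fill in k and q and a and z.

k = 20, q = 7, a = 6, z = 5

Row 3 has -2 + 13 + 9 + 5 + 1 + 2 + 32 = 60; the blank must be 65 − 60 = 5.
Row 2 has -4 + 4 + 6 − 4 + 8 + 13 + 22 = 45; the blank must be 65 − 45 = 20.
Column 3 has 20 + 9 + 21 − 2 + 5 + 16 − 11 = 58; the blank must be 65 − 58 = 7.
Row 1 has 9 + 4 + 7 + 9 − 5 + 5 + 30 = 59; the blank must be 65 − 59 = 6.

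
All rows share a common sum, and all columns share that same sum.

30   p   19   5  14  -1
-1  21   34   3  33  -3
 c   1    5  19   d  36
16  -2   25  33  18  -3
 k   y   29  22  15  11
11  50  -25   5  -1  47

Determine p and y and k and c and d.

p = 20, y = -3, k = 13, c = 18, d = 8

Rows 2 and 4 both sum to 87, so that's the common total.
The known cells in row 1 total 67, leaving 87 − 67 = 20 for the blank.
The known cells in column 5 total 79, leaving 87 − 79 = 8 for the blank.
The known cells in row 3 total 69, leaving 87 − 69 = 18 for the blank.
The known cells in column 1 total 74, leaving 87 − 74 = 13 for the blank.
The known cells in row 5 total 90, leaving 87 − 90 = -3 for the blank.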